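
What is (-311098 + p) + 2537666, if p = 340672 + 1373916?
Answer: 3941156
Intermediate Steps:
p = 1714588
(-311098 + p) + 2537666 = (-311098 + 1714588) + 2537666 = 1403490 + 2537666 = 3941156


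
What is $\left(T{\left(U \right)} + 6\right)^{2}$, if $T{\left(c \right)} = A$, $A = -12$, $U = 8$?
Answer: $36$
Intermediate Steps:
$T{\left(c \right)} = -12$
$\left(T{\left(U \right)} + 6\right)^{2} = \left(-12 + 6\right)^{2} = \left(-6\right)^{2} = 36$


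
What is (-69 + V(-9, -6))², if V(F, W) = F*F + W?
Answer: 36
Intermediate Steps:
V(F, W) = W + F² (V(F, W) = F² + W = W + F²)
(-69 + V(-9, -6))² = (-69 + (-6 + (-9)²))² = (-69 + (-6 + 81))² = (-69 + 75)² = 6² = 36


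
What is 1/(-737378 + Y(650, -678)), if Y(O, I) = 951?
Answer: -1/736427 ≈ -1.3579e-6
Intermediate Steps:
1/(-737378 + Y(650, -678)) = 1/(-737378 + 951) = 1/(-736427) = -1/736427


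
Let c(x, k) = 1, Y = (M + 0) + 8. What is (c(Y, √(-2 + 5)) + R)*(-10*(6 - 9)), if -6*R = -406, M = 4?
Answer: 2060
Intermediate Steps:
Y = 12 (Y = (4 + 0) + 8 = 4 + 8 = 12)
R = 203/3 (R = -⅙*(-406) = 203/3 ≈ 67.667)
(c(Y, √(-2 + 5)) + R)*(-10*(6 - 9)) = (1 + 203/3)*(-10*(6 - 9)) = 206*(-10*(-3))/3 = (206/3)*30 = 2060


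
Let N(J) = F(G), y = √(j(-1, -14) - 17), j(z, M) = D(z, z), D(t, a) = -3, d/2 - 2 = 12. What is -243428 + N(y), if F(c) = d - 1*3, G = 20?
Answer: -243403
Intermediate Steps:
d = 28 (d = 4 + 2*12 = 4 + 24 = 28)
j(z, M) = -3
F(c) = 25 (F(c) = 28 - 1*3 = 28 - 3 = 25)
y = 2*I*√5 (y = √(-3 - 17) = √(-20) = 2*I*√5 ≈ 4.4721*I)
N(J) = 25
-243428 + N(y) = -243428 + 25 = -243403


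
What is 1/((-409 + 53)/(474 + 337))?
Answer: -811/356 ≈ -2.2781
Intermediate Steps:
1/((-409 + 53)/(474 + 337)) = 1/(-356/811) = -811/356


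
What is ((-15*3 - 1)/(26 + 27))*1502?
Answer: -69092/53 ≈ -1303.6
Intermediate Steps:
((-15*3 - 1)/(26 + 27))*1502 = ((-45 - 1)/53)*1502 = -46*1/53*1502 = -46/53*1502 = -69092/53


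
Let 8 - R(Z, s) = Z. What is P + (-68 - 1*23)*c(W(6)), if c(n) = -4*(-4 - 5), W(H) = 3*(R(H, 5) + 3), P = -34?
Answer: -3310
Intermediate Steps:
R(Z, s) = 8 - Z
W(H) = 33 - 3*H (W(H) = 3*((8 - H) + 3) = 3*(11 - H) = 33 - 3*H)
c(n) = 36 (c(n) = -4*(-9) = 36)
P + (-68 - 1*23)*c(W(6)) = -34 + (-68 - 1*23)*36 = -34 + (-68 - 23)*36 = -34 - 91*36 = -34 - 3276 = -3310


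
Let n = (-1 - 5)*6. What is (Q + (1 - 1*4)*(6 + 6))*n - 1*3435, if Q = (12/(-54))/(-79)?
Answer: -168989/79 ≈ -2139.1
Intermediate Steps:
n = -36 (n = -6*6 = -36)
Q = 2/711 (Q = (12*(-1/54))*(-1/79) = -2/9*(-1/79) = 2/711 ≈ 0.0028129)
(Q + (1 - 1*4)*(6 + 6))*n - 1*3435 = (2/711 + (1 - 1*4)*(6 + 6))*(-36) - 1*3435 = (2/711 + (1 - 4)*12)*(-36) - 3435 = (2/711 - 3*12)*(-36) - 3435 = (2/711 - 36)*(-36) - 3435 = -25594/711*(-36) - 3435 = 102376/79 - 3435 = -168989/79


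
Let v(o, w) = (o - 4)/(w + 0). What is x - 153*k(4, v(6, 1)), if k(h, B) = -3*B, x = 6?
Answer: 924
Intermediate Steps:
v(o, w) = (-4 + o)/w
x - 153*k(4, v(6, 1)) = 6 - (-459)*(-4 + 6)/1 = 6 - (-459)*1*2 = 6 - (-459)*2 = 6 - 153*(-6) = 6 + 918 = 924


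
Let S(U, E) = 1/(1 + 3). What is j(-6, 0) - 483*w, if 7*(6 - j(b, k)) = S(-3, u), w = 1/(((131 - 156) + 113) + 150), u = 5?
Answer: 1873/476 ≈ 3.9349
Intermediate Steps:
S(U, E) = 1/4
w = 1/238 (w = 1/((-25 + 113) + 150) = 1/(88 + 150) = 1/238 ≈ 0.0042017)
j(b, k) = 167/28 (j(b, k) = 6 - 1/7*1/4 = 6 - 1/28 = 167/28)
j(-6, 0) - 483*w = 167/28 - 483*1/238 = 167/28 - 69/34 = 1873/476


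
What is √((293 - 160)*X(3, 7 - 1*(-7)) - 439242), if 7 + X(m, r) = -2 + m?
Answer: 2*I*√110010 ≈ 663.36*I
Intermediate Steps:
X(m, r) = -9 + m (X(m, r) = -7 + (-2 + m) = -9 + m)
√((293 - 160)*X(3, 7 - 1*(-7)) - 439242) = √((293 - 160)*(-9 + 3) - 439242) = √(133*(-6) - 439242) = √(-798 - 439242) = √(-440040) = 2*I*√110010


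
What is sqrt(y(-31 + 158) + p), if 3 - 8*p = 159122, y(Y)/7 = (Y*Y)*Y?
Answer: sqrt(229100658)/4 ≈ 3784.0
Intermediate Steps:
y(Y) = 7*Y**3 (y(Y) = 7*((Y*Y)*Y) = 7*(Y**2*Y) = 7*Y**3)
p = -159119/8 (p = 3/8 - 1/8*159122 = 3/8 - 79561/4 = -159119/8 ≈ -19890.)
sqrt(y(-31 + 158) + p) = sqrt(7*(-31 + 158)**3 - 159119/8) = sqrt(7*127**3 - 159119/8) = sqrt(7*2048383 - 159119/8) = sqrt(14338681 - 159119/8) = sqrt(114550329/8) = sqrt(229100658)/4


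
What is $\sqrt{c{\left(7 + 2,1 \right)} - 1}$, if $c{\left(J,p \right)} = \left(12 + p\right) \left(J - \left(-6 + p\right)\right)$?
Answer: $\sqrt{181} \approx 13.454$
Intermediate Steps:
$c{\left(J,p \right)} = \left(12 + p\right) \left(6 + J - p\right)$ ($c{\left(J,p \right)} = \left(12 + p\right) \left(J - \left(-6 + p\right)\right) = \left(12 + p\right) \left(6 + J - p\right)$)
$\sqrt{c{\left(7 + 2,1 \right)} - 1} = \sqrt{\left(72 - 1^{2} - 6 + 12 \left(7 + 2\right) + \left(7 + 2\right) 1\right) - 1} = \sqrt{\left(72 - 1 - 6 + 12 \cdot 9 + 9 \cdot 1\right) - 1} = \sqrt{\left(72 - 1 - 6 + 108 + 9\right) - 1} = \sqrt{182 - 1} = \sqrt{181}$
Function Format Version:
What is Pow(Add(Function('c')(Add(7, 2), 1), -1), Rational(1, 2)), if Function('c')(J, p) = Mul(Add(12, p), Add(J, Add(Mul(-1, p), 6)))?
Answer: Pow(181, Rational(1, 2)) ≈ 13.454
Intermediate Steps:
Function('c')(J, p) = Mul(Add(12, p), Add(6, J, Mul(-1, p))) (Function('c')(J, p) = Mul(Add(12, p), Add(J, Add(6, Mul(-1, p)))) = Mul(Add(12, p), Add(6, J, Mul(-1, p))))
Pow(Add(Function('c')(Add(7, 2), 1), -1), Rational(1, 2)) = Pow(Add(Add(72, Mul(-1, Pow(1, 2)), Mul(-6, 1), Mul(12, Add(7, 2)), Mul(Add(7, 2), 1)), -1), Rational(1, 2)) = Pow(Add(Add(72, Mul(-1, 1), -6, Mul(12, 9), Mul(9, 1)), -1), Rational(1, 2)) = Pow(Add(Add(72, -1, -6, 108, 9), -1), Rational(1, 2)) = Pow(Add(182, -1), Rational(1, 2)) = Pow(181, Rational(1, 2))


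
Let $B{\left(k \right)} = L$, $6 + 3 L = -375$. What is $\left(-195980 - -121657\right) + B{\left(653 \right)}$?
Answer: $-74450$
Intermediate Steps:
$L = -127$ ($L = -2 + \frac{1}{3} \left(-375\right) = -2 - 125 = -127$)
$B{\left(k \right)} = -127$
$\left(-195980 - -121657\right) + B{\left(653 \right)} = \left(-195980 - -121657\right) - 127 = \left(-195980 + 121657\right) - 127 = -74323 - 127 = -74450$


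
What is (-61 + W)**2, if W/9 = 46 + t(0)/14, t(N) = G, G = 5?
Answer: 24870169/196 ≈ 1.2689e+5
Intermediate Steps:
t(N) = 5
W = 5841/14 (W = 9*(46 + 5/14) = 9*(649/14) = 5841/14 ≈ 417.21)
(-61 + W)**2 = (-61 + 5841/14)**2 = (4987/14)**2 = 24870169/196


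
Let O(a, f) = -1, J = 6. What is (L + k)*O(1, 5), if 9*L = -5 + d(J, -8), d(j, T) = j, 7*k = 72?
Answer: -655/63 ≈ -10.397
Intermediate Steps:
k = 72/7 (k = (⅐)*72 = 72/7 ≈ 10.286)
L = ⅑ (L = (-5 + 6)/9 = (⅑)*1 = ⅑ ≈ 0.11111)
(L + k)*O(1, 5) = (⅑ + 72/7)*(-1) = (655/63)*(-1) = -655/63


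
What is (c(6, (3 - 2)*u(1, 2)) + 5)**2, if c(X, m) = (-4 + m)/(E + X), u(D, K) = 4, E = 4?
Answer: 25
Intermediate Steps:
c(X, m) = (-4 + m)/(4 + X)
(c(6, (3 - 2)*u(1, 2)) + 5)**2 = ((-4 + (3 - 2)*4)/(4 + 6) + 5)**2 = ((-4 + 1*4)/10 + 5)**2 = ((-4 + 4)/10 + 5)**2 = ((1/10)*0 + 5)**2 = (0 + 5)**2 = 5**2 = 25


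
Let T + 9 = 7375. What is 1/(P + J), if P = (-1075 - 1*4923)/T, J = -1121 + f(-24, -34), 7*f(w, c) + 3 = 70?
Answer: -25781/28674733 ≈ -0.00089908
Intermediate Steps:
T = 7366 (T = -9 + 7375 = 7366)
f(w, c) = 67/7 (f(w, c) = -3/7 + (1/7)*70 = -3/7 + 10 = 67/7)
J = -7780/7 (J = -1121 + 67/7 = -7780/7 ≈ -1111.4)
P = -2999/3683 (P = (-1075 - 1*4923)/7366 = (-1075 - 4923)*(1/7366) = -5998*1/7366 = -2999/3683 ≈ -0.81428)
1/(P + J) = 1/(-2999/3683 - 7780/7) = 1/(-28674733/25781) = -25781/28674733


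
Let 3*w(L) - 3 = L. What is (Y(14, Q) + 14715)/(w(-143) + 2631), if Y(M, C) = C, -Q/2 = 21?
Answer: 44019/7753 ≈ 5.6777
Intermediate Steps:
Q = -42 (Q = -2*21 = -42)
w(L) = 1 + L/3
(Y(14, Q) + 14715)/(w(-143) + 2631) = (-42 + 14715)/((1 + (⅓)*(-143)) + 2631) = 14673/((1 - 143/3) + 2631) = 14673/(-140/3 + 2631) = 14673/(7753/3) = 14673*(3/7753) = 44019/7753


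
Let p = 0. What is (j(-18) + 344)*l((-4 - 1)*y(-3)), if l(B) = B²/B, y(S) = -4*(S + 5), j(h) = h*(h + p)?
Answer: 26720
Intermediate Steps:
j(h) = h² (j(h) = h*(h + 0) = h*h = h²)
y(S) = -20 - 4*S (y(S) = -4*(5 + S) = -20 - 4*S)
l(B) = B
(j(-18) + 344)*l((-4 - 1)*y(-3)) = ((-18)² + 344)*((-4 - 1)*(-20 - 4*(-3))) = (324 + 344)*(-5*(-20 + 12)) = 668*(-5*(-8)) = 668*40 = 26720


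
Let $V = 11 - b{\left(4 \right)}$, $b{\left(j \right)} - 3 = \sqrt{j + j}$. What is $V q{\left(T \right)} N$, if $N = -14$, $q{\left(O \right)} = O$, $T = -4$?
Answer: $448 - 112 \sqrt{2} \approx 289.61$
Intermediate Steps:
$b{\left(j \right)} = 3 + \sqrt{2} \sqrt{j}$ ($b{\left(j \right)} = 3 + \sqrt{j + j} = 3 + \sqrt{2 j} = 3 + \sqrt{2} \sqrt{j}$)
$V = 8 - 2 \sqrt{2}$ ($V = 11 - \left(3 + \sqrt{2} \sqrt{4}\right) = 11 - \left(3 + \sqrt{2} \cdot 2\right) = 11 - \left(3 + 2 \sqrt{2}\right) = 8 - 2 \sqrt{2} \approx 5.1716$)
$V q{\left(T \right)} N = \left(8 - 2 \sqrt{2}\right) \left(-4\right) \left(-14\right) = \left(-32 + 8 \sqrt{2}\right) \left(-14\right) = 448 - 112 \sqrt{2}$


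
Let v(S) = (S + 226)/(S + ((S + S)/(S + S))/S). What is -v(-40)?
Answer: 7440/1601 ≈ 4.6471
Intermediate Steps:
v(S) = (226 + S)/(S + 1/S) (v(S) = (226 + S)/(S + ((2*S)/((2*S)))/S) = (226 + S)/(S + ((2*S)*(1/(2*S)))/S) = (226 + S)/(S + 1/S))
-v(-40) = -(-40)*(226 - 40)/(1 + (-40)²) = -(-40)*186/(1 + 1600) = -(-40)*186/1601 = -1*(-7440/1601) = 7440/1601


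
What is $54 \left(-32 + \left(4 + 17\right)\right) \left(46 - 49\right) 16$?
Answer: $28512$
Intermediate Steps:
$54 \left(-32 + \left(4 + 17\right)\right) \left(46 - 49\right) 16 = 54 \left(-32 + 21\right) \left(-3\right) 16 = 54 \left(\left(-11\right) \left(-3\right)\right) 16 = 54 \cdot 33 \cdot 16 = 1782 \cdot 16 = 28512$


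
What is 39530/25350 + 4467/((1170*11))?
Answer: 35441/18590 ≈ 1.9065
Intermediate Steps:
39530/25350 + 4467/((1170*11)) = 39530*(1/25350) + 4467/12870 = 3953/2535 + 4467*(1/12870) = 3953/2535 + 1489/4290 = 35441/18590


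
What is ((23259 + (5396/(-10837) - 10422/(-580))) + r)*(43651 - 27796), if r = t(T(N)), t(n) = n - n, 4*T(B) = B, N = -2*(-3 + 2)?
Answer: 231963926027127/628546 ≈ 3.6905e+8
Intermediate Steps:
N = 2 (N = -2*(-1) = 2)
T(B) = B/4
t(n) = 0
r = 0
((23259 + (5396/(-10837) - 10422/(-580))) + r)*(43651 - 27796) = ((23259 + (5396/(-10837) - 10422/(-580))) + 0)*(43651 - 27796) = ((23259 + (5396*(-1/10837) - 10422*(-1/580))) + 0)*15855 = ((23259 + (-5396/10837 + 5211/290)) + 0)*15855 = ((23259 + 54906767/3142730) + 0)*15855 = (73151663837/3142730 + 0)*15855 = (73151663837/3142730)*15855 = 231963926027127/628546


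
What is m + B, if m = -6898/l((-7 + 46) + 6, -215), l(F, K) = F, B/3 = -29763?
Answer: -4024903/45 ≈ -89442.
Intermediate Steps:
B = -89289 (B = 3*(-29763) = -89289)
m = -6898/45 (m = -6898/((-7 + 46) + 6) = -6898/(39 + 6) = -6898/45 ≈ -153.29)
m + B = -6898/45 - 89289 = -4024903/45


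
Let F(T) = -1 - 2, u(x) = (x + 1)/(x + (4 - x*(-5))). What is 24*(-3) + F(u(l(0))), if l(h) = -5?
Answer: -75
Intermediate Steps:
u(x) = (1 + x)/(4 + 6*x) (u(x) = (1 + x)/(x + (4 - (-5)*x)) = (1 + x)/(x + (4 + 5*x)) = (1 + x)/(4 + 6*x))
F(T) = -3
24*(-3) + F(u(l(0))) = 24*(-3) - 3 = -72 - 3 = -75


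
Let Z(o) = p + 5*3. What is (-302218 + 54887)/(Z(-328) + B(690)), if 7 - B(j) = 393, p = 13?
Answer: 247331/358 ≈ 690.87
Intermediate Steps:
B(j) = -386 (B(j) = 7 - 1*393 = 7 - 393 = -386)
Z(o) = 28 (Z(o) = 13 + 5*3 = 13 + 15 = 28)
(-302218 + 54887)/(Z(-328) + B(690)) = (-302218 + 54887)/(28 - 386) = -247331/(-358) = -247331*(-1/358) = 247331/358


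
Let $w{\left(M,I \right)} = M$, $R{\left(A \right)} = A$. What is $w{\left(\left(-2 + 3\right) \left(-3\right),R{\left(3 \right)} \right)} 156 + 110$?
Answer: $-358$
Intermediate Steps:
$w{\left(\left(-2 + 3\right) \left(-3\right),R{\left(3 \right)} \right)} 156 + 110 = \left(-2 + 3\right) \left(-3\right) 156 + 110 = 1 \left(-3\right) 156 + 110 = \left(-3\right) 156 + 110 = -468 + 110 = -358$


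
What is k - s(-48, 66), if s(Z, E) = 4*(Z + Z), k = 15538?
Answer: 15922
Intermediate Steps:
s(Z, E) = 8*Z (s(Z, E) = 4*(2*Z) = 8*Z)
k - s(-48, 66) = 15538 - 8*(-48) = 15538 - 1*(-384) = 15538 + 384 = 15922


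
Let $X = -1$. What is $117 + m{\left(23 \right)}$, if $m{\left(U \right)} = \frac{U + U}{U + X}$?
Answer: $\frac{1310}{11} \approx 119.09$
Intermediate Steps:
$m{\left(U \right)} = \frac{2 U}{-1 + U}$ ($m{\left(U \right)} = \frac{U + U}{U - 1} = \frac{2 U}{-1 + U}$)
$117 + m{\left(23 \right)} = 117 + 2 \cdot 23 \frac{1}{-1 + 23} = 117 + 2 \cdot 23 \cdot \frac{1}{22} = 117 + \frac{23}{11} = \frac{1310}{11}$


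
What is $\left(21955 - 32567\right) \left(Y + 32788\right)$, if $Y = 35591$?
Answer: $-725637948$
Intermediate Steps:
$\left(21955 - 32567\right) \left(Y + 32788\right) = \left(21955 - 32567\right) \left(35591 + 32788\right) = \left(-10612\right) 68379 = -725637948$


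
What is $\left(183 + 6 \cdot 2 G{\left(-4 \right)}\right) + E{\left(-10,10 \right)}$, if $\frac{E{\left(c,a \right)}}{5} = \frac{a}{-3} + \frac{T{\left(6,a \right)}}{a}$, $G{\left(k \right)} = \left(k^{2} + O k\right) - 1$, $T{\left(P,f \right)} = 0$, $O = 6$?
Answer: $\frac{175}{3} \approx 58.333$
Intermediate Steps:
$G{\left(k \right)} = -1 + k^{2} + 6 k$ ($G{\left(k \right)} = \left(k^{2} + 6 k\right) - 1 = -1 + k^{2} + 6 k$)
$E{\left(c,a \right)} = - \frac{5 a}{3}$ ($E{\left(c,a \right)} = 5 \left(\frac{a}{-3} + \frac{0}{a}\right) = 5 \left(a \left(- \frac{1}{3}\right) + 0\right) = 5 \left(- \frac{a}{3} + 0\right) = 5 \left(- \frac{a}{3}\right) = - \frac{5 a}{3}$)
$\left(183 + 6 \cdot 2 G{\left(-4 \right)}\right) + E{\left(-10,10 \right)} = \left(183 + 6 \cdot 2 \left(-1 + \left(-4\right)^{2} + 6 \left(-4\right)\right)\right) - \frac{50}{3} = \left(183 + 12 \left(-1 + 16 - 24\right)\right) - \frac{50}{3} = \left(183 + 12 \left(-9\right)\right) - \frac{50}{3} = \left(183 - 108\right) - \frac{50}{3} = 75 - \frac{50}{3} = \frac{175}{3}$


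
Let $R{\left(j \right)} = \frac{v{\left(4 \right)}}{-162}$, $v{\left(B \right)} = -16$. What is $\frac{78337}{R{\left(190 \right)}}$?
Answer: $\frac{6345297}{8} \approx 7.9316 \cdot 10^{5}$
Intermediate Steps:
$R{\left(j \right)} = \frac{8}{81}$ ($R{\left(j \right)} = - \frac{16}{-162} = \left(-16\right) \left(- \frac{1}{162}\right) = \frac{8}{81}$)
$\frac{78337}{R{\left(190 \right)}} = \frac{78337}{\frac{8}{81}} = 78337 \cdot \frac{81}{8} = \frac{6345297}{8}$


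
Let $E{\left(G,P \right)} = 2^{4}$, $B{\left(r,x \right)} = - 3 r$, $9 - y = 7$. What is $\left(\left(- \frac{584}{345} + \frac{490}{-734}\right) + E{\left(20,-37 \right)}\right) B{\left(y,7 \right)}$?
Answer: $- \frac{3453974}{42205} \approx -81.838$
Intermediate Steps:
$y = 2$ ($y = 9 - 7 = 2$)
$E{\left(G,P \right)} = 16$
$\left(\left(- \frac{584}{345} + \frac{490}{-734}\right) + E{\left(20,-37 \right)}\right) B{\left(y,7 \right)} = \left(\left(- \frac{584}{345} + \frac{490}{-734}\right) + 16\right) \left(\left(-3\right) 2\right) = \left(\left(\left(-584\right) \frac{1}{345} + 490 \left(- \frac{1}{734}\right)\right) + 16\right) \left(-6\right) = \left(\left(- \frac{584}{345} - \frac{245}{367}\right) + 16\right) \left(-6\right) = \left(- \frac{298853}{126615} + 16\right) \left(-6\right) = \frac{1726987}{126615} \left(-6\right) = - \frac{3453974}{42205}$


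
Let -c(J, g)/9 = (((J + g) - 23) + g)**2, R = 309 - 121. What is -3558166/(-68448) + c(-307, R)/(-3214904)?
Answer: 715029101861/13753359312 ≈ 51.989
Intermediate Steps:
R = 188
c(J, g) = -9*(-23 + J + 2*g)**2 (c(J, g) = -9*(((J + g) - 23) + g)**2 = -9*((-23 + J + g) + g)**2 = -9*(-23 + J + 2*g)**2)
-3558166/(-68448) + c(-307, R)/(-3214904) = -3558166/(-68448) - 9*(-23 - 307 + 2*188)**2/(-3214904) = -3558166*(-1/68448) - 9*(-23 - 307 + 376)**2*(-1/3214904) = 1779083/34224 - 9*46**2*(-1/3214904) = 1779083/34224 - 9*2116*(-1/3214904) = 1779083/34224 - 19044*(-1/3214904) = 1779083/34224 + 4761/803726 = 715029101861/13753359312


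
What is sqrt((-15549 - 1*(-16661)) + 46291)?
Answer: 3*sqrt(5267) ≈ 217.72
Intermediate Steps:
sqrt((-15549 - 1*(-16661)) + 46291) = sqrt((-15549 + 16661) + 46291) = sqrt(1112 + 46291) = sqrt(47403) = 3*sqrt(5267)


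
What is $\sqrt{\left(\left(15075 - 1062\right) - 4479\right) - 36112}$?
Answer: $i \sqrt{26578} \approx 163.03 i$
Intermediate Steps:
$\sqrt{\left(\left(15075 - 1062\right) - 4479\right) - 36112} = \sqrt{\left(14013 - 4479\right) - 36112} = \sqrt{9534 - 36112} = \sqrt{-26578} = i \sqrt{26578}$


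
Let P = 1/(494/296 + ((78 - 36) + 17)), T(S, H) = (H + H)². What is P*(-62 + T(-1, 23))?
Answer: 303992/8979 ≈ 33.856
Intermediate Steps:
T(S, H) = 4*H² (T(S, H) = (2*H)² = 4*H²)
P = 148/8979 (P = 1/(494*(1/296) + (42 + 17)) = 1/(247/148 + 59) = 1/(8979/148) = 148/8979 ≈ 0.016483)
P*(-62 + T(-1, 23)) = 148*(-62 + 4*23²)/8979 = 148*(-62 + 4*529)/8979 = 148*(-62 + 2116)/8979 = (148/8979)*2054 = 303992/8979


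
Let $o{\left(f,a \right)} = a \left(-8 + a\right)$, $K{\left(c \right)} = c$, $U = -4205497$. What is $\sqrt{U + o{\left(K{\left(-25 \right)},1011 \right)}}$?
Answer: $2 i \sqrt{797866} \approx 1786.5 i$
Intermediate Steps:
$\sqrt{U + o{\left(K{\left(-25 \right)},1011 \right)}} = \sqrt{-4205497 + 1011 \left(-8 + 1011\right)} = \sqrt{-4205497 + 1011 \cdot 1003} = \sqrt{-4205497 + 1014033} = \sqrt{-3191464} = 2 i \sqrt{797866}$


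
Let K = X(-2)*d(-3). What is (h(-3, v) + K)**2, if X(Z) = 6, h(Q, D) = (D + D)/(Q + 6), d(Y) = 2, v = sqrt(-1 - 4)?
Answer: 1276/9 + 16*I*sqrt(5) ≈ 141.78 + 35.777*I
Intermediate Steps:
v = I*sqrt(5) (v = sqrt(-5) = I*sqrt(5) ≈ 2.2361*I)
h(Q, D) = 2*D/(6 + Q) (h(Q, D) = (2*D)/(6 + Q) = 2*D/(6 + Q))
K = 12 (K = 6*2 = 12)
(h(-3, v) + K)**2 = (2*(I*sqrt(5))/(6 - 3) + 12)**2 = (2*(I*sqrt(5))/3 + 12)**2 = (2*(I*sqrt(5))*(1/3) + 12)**2 = (2*I*sqrt(5)/3 + 12)**2 = (12 + 2*I*sqrt(5)/3)**2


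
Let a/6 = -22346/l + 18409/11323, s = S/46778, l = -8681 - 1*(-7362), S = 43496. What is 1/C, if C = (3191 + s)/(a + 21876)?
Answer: 2560180996227918/371663608072913 ≈ 6.8884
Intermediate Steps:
l = -1319 (l = -8681 + 7362 = -1319)
s = 21748/23389 (s = 43496/46778 = 43496*(1/46778) = 21748/23389 ≈ 0.92984)
a = 1663831374/14935037 (a = 6*(-22346/(-1319) + 18409/11323) = 6*(-22346*(-1/1319) + 18409*(1/11323)) = 6*(22346/1319 + 18409/11323) = 6*(277305229/14935037) = 1663831374/14935037 ≈ 111.40)
C = 371663608072913/2560180996227918 (C = (3191 + 21748/23389)/(1663831374/14935037 + 21876) = 74656047/(23389*(328382700786/14935037)) = (74656047/23389)*(14935037/328382700786) = 371663608072913/2560180996227918 ≈ 0.14517)
1/C = 1/(371663608072913/2560180996227918) = 2560180996227918/371663608072913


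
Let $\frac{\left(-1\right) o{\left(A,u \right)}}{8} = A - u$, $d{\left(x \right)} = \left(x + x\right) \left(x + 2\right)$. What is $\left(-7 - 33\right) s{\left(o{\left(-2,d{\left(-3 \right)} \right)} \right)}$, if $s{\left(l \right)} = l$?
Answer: $-2560$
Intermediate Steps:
$d{\left(x \right)} = 2 x \left(2 + x\right)$
$o{\left(A,u \right)} = - 8 A + 8 u$ ($o{\left(A,u \right)} = - 8 \left(A - u\right) = - 8 A + 8 u$)
$\left(-7 - 33\right) s{\left(o{\left(-2,d{\left(-3 \right)} \right)} \right)} = \left(-7 - 33\right) \left(\left(-8\right) \left(-2\right) + 8 \cdot 2 \left(-3\right) \left(2 - 3\right)\right) = - 40 \left(16 + 8 \cdot 2 \left(-3\right) \left(-1\right)\right) = - 40 \left(16 + 8 \cdot 6\right) = - 40 \left(16 + 48\right) = \left(-40\right) 64 = -2560$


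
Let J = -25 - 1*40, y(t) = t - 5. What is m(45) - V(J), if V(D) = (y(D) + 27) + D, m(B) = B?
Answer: 153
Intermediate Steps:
y(t) = -5 + t
J = -65 (J = -25 - 40 = -65)
V(D) = 22 + 2*D (V(D) = ((-5 + D) + 27) + D = (22 + D) + D = 22 + 2*D)
m(45) - V(J) = 45 - (22 + 2*(-65)) = 45 - (22 - 130) = 45 - 1*(-108) = 45 + 108 = 153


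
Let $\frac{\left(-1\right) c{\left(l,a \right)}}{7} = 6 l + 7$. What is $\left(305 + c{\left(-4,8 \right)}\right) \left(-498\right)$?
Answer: $-211152$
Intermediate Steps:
$c{\left(l,a \right)} = -49 - 42 l$ ($c{\left(l,a \right)} = - 7 \left(6 l + 7\right) = - 7 \left(7 + 6 l\right) = -49 - 42 l$)
$\left(305 + c{\left(-4,8 \right)}\right) \left(-498\right) = \left(305 - -119\right) \left(-498\right) = \left(305 + \left(-49 + 168\right)\right) \left(-498\right) = \left(305 + 119\right) \left(-498\right) = 424 \left(-498\right) = -211152$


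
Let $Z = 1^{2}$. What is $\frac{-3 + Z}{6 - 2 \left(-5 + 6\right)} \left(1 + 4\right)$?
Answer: $- \frac{5}{2} \approx -2.5$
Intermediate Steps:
$Z = 1$
$\frac{-3 + Z}{6 - 2 \left(-5 + 6\right)} \left(1 + 4\right) = \frac{-3 + 1}{6 - 2 \left(-5 + 6\right)} \left(1 + 4\right) = - \frac{2}{6 - 2} \cdot 5 = - \frac{2}{4} \cdot 5 = \left(-2\right) \frac{1}{4} \cdot 5 = \left(- \frac{1}{2}\right) 5 = - \frac{5}{2}$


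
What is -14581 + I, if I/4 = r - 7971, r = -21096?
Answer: -130849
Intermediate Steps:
I = -116268 (I = 4*(-21096 - 7971) = 4*(-29067) = -116268)
-14581 + I = -14581 - 116268 = -130849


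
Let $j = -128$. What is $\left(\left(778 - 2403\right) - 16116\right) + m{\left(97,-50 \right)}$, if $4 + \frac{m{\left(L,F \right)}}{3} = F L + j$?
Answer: $-32687$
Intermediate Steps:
$m{\left(L,F \right)} = -396 + 3 F L$ ($m{\left(L,F \right)} = -12 + 3 \left(F L - 128\right) = -12 + 3 \left(-128 + F L\right) = -12 + \left(-384 + 3 F L\right) = -396 + 3 F L$)
$\left(\left(778 - 2403\right) - 16116\right) + m{\left(97,-50 \right)} = \left(\left(778 - 2403\right) - 16116\right) + \left(-396 + 3 \left(-50\right) 97\right) = \left(-1625 - 16116\right) - 14946 = -17741 - 14946 = -32687$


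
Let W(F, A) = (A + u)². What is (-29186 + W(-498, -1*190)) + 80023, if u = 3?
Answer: 85806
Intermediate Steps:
W(F, A) = (3 + A)² (W(F, A) = (A + 3)² = (3 + A)²)
(-29186 + W(-498, -1*190)) + 80023 = (-29186 + (3 - 1*190)²) + 80023 = (-29186 + (3 - 190)²) + 80023 = (-29186 + (-187)²) + 80023 = (-29186 + 34969) + 80023 = 5783 + 80023 = 85806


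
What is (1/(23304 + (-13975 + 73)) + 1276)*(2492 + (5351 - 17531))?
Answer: -58113240332/4701 ≈ -1.2362e+7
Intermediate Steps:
(1/(23304 + (-13975 + 73)) + 1276)*(2492 + (5351 - 17531)) = (1/(23304 - 13902) + 1276)*(2492 - 12180) = (1/9402 + 1276)*(-9688) = (11996953/9402)*(-9688) = -58113240332/4701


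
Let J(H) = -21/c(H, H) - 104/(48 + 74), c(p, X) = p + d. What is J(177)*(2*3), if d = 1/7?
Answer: -220341/37820 ≈ -5.8260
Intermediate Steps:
d = 1/7 ≈ 0.14286
c(p, X) = 1/7 + p (c(p, X) = p + 1/7 = 1/7 + p)
J(H) = -52/61 - 21/(1/7 + H) (J(H) = -21/(1/7 + H) - 104/(48 + 74) = -21/(1/7 + H) - 104/122 = -21/(1/7 + H) - 104*1/122 = -21/(1/7 + H) - 52/61 = -52/61 - 21/(1/7 + H))
J(177)*(2*3) = ((-9019 - 364*177)/(61*(1 + 7*177)))*(2*3) = ((-9019 - 64428)/(61*(1 + 1239)))*6 = ((1/61)*(-73447)/1240)*6 = ((1/61)*(1/1240)*(-73447))*6 = -73447/75640*6 = -220341/37820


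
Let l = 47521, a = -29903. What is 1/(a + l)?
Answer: 1/17618 ≈ 5.6760e-5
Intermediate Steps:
1/(a + l) = 1/(-29903 + 47521) = 1/17618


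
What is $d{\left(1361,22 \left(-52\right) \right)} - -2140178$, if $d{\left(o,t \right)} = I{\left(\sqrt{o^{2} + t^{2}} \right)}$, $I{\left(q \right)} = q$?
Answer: $2140178 + \sqrt{3161057} \approx 2.142 \cdot 10^{6}$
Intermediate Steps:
$d{\left(o,t \right)} = \sqrt{o^{2} + t^{2}}$
$d{\left(1361,22 \left(-52\right) \right)} - -2140178 = \sqrt{1361^{2} + \left(22 \left(-52\right)\right)^{2}} - -2140178 = \sqrt{1852321 + \left(-1144\right)^{2}} + 2140178 = \sqrt{1852321 + 1308736} + 2140178 = \sqrt{3161057} + 2140178 = 2140178 + \sqrt{3161057}$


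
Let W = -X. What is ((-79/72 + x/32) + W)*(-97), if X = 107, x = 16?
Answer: 751459/72 ≈ 10437.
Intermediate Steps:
W = -107 (W = -1*107 = -107)
((-79/72 + x/32) + W)*(-97) = ((-79/72 + 16/32) - 107)*(-97) = ((-79*1/72 + 16*(1/32)) - 107)*(-97) = ((-79/72 + 1/2) - 107)*(-97) = (-43/72 - 107)*(-97) = -7747/72*(-97) = 751459/72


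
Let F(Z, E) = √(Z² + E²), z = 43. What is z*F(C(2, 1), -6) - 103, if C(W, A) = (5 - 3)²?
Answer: -103 + 86*√13 ≈ 207.08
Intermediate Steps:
C(W, A) = 4 (C(W, A) = 2² = 4)
F(Z, E) = √(E² + Z²)
z*F(C(2, 1), -6) - 103 = 43*√((-6)² + 4²) - 103 = 43*√(36 + 16) - 103 = 43*√52 - 103 = 43*(2*√13) - 103 = 86*√13 - 103 = -103 + 86*√13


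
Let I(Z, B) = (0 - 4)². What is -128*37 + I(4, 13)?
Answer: -4720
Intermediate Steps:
I(Z, B) = 16 (I(Z, B) = (-4)² = 16)
-128*37 + I(4, 13) = -128*37 + 16 = -4736 + 16 = -4720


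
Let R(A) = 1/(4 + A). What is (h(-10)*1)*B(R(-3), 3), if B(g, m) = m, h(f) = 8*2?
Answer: 48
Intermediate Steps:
h(f) = 16
(h(-10)*1)*B(R(-3), 3) = (16*1)*3 = 16*3 = 48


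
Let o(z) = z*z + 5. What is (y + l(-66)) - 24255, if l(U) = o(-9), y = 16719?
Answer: -7450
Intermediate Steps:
o(z) = 5 + z**2 (o(z) = z**2 + 5 = 5 + z**2)
l(U) = 86 (l(U) = 5 + (-9)**2 = 5 + 81 = 86)
(y + l(-66)) - 24255 = (16719 + 86) - 24255 = 16805 - 24255 = -7450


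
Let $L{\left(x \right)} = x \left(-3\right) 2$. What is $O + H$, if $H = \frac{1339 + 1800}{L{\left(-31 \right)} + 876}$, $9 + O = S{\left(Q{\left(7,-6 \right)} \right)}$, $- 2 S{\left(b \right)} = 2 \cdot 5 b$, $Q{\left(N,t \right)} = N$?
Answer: $- \frac{43589}{1062} \approx -41.044$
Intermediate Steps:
$S{\left(b \right)} = - 5 b$ ($S{\left(b \right)} = - \frac{2 \cdot 5 b}{2} = - \frac{10 b}{2} = - 5 b$)
$O = -44$ ($O = -9 - 35 = -44$)
$L{\left(x \right)} = - 6 x$ ($L{\left(x \right)} = - 3 x 2 = - 6 x$)
$H = \frac{3139}{1062}$ ($H = \frac{1339 + 1800}{\left(-6\right) \left(-31\right) + 876} = \frac{3139}{186 + 876} = \frac{3139}{1062} \approx 2.9557$)
$O + H = -44 + \frac{3139}{1062} = - \frac{43589}{1062}$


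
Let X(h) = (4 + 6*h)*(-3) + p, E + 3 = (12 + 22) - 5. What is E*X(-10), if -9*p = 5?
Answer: 39182/9 ≈ 4353.6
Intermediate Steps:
p = -5/9 (p = -⅑*5 = -5/9 ≈ -0.55556)
E = 26 (E = -3 + ((12 + 22) - 5) = -3 + (34 - 5) = -3 + 29 = 26)
X(h) = -113/9 - 18*h (X(h) = (4 + 6*h)*(-3) - 5/9 = (-12 - 18*h) - 5/9 = -113/9 - 18*h)
E*X(-10) = 26*(-113/9 - 18*(-10)) = 26*(-113/9 + 180) = 26*(1507/9) = 39182/9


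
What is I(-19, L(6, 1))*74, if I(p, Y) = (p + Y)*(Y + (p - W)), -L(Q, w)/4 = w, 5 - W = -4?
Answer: 54464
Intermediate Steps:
W = 9 (W = 5 - 1*(-4) = 5 + 4 = 9)
L(Q, w) = -4*w
I(p, Y) = (Y + p)*(-9 + Y + p) (I(p, Y) = (p + Y)*(Y + (p - 1*9)) = (Y + p)*(Y + (p - 9)) = (Y + p)*(Y + (-9 + p)) = (Y + p)*(-9 + Y + p))
I(-19, L(6, 1))*74 = ((-4*1)² + (-19)² - (-36) - 9*(-19) + 2*(-4*1)*(-19))*74 = ((-4)² + 361 - 9*(-4) + 171 + 2*(-4)*(-19))*74 = (16 + 361 + 36 + 171 + 152)*74 = 736*74 = 54464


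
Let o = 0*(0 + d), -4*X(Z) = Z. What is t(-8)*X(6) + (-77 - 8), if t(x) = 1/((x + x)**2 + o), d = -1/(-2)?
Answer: -43523/512 ≈ -85.006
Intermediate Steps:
d = 1/2 (d = -1*(-1/2) = 1/2 ≈ 0.50000)
X(Z) = -Z/4
o = 0 (o = 0*(0 + 1/2) = 0*(1/2) = 0)
t(x) = 1/(4*x**2) (t(x) = 1/((x + x)**2 + 0) = 1/((2*x)**2 + 0) = 1/(4*x**2 + 0) = 1/(4*x**2))
t(-8)*X(6) + (-77 - 8) = ((1/4)/(-8)**2)*(-1/4*6) + (-77 - 8) = ((1/4)*(1/64))*(-3/2) - 85 = (1/256)*(-3/2) - 85 = -3/512 - 85 = -43523/512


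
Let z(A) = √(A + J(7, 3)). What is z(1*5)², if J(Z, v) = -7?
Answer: -2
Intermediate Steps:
z(A) = √(-7 + A) (z(A) = √(A - 7) = √(-7 + A))
z(1*5)² = (√(-7 + 1*5))² = (√(-7 + 5))² = (√(-2))² = (I*√2)² = -2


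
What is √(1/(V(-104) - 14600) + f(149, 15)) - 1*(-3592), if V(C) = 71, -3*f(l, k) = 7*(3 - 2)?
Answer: 3592 + I*√492562158/14529 ≈ 3592.0 + 1.5275*I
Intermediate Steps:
f(l, k) = -7/3 (f(l, k) = -7*(3 - 2)/3 = -7/3)
√(1/(V(-104) - 14600) + f(149, 15)) - 1*(-3592) = √(1/(71 - 14600) - 7/3) - 1*(-3592) = √(1/(-14529) - 7/3) + 3592 = √(-1/14529 - 7/3) + 3592 = √(-33902/14529) + 3592 = I*√492562158/14529 + 3592 = 3592 + I*√492562158/14529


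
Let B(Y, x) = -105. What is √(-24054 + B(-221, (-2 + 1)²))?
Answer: I*√24159 ≈ 155.43*I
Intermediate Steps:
√(-24054 + B(-221, (-2 + 1)²)) = √(-24054 - 105) = √(-24159) = I*√24159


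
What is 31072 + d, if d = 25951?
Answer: 57023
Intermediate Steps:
31072 + d = 31072 + 25951 = 57023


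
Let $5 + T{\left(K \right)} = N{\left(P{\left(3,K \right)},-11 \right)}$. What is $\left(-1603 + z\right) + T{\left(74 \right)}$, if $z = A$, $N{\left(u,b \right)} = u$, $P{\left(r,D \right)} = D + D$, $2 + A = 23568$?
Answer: $22106$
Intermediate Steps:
$A = 23566$ ($A = -2 + 23568 = 23566$)
$P{\left(r,D \right)} = 2 D$
$T{\left(K \right)} = -5 + 2 K$
$z = 23566$
$\left(-1603 + z\right) + T{\left(74 \right)} = \left(-1603 + 23566\right) + \left(-5 + 2 \cdot 74\right) = 21963 + \left(-5 + 148\right) = 21963 + 143 = 22106$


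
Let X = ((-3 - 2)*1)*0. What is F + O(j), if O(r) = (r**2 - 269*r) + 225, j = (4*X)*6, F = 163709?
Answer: 163934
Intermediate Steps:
X = 0 (X = -5*1*0 = -5*0 = 0)
j = 0 (j = (4*0)*6 = 0*6 = 0)
O(r) = 225 + r**2 - 269*r
F + O(j) = 163709 + (225 + 0**2 - 269*0) = 163709 + (225 + 0 + 0) = 163709 + 225 = 163934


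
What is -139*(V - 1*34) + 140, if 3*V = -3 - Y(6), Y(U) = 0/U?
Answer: 5005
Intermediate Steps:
Y(U) = 0
V = -1 (V = (-3 - 1*0)/3 = (-3 + 0)/3 = (⅓)*(-3) = -1)
-139*(V - 1*34) + 140 = -139*(-1 - 1*34) + 140 = -139*(-1 - 34) + 140 = -139*(-35) + 140 = 4865 + 140 = 5005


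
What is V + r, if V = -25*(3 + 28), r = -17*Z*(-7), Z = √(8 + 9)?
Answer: -775 + 119*√17 ≈ -284.35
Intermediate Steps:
Z = √17 ≈ 4.1231
r = 119*√17 (r = -17*√17*(-7) = 119*√17 ≈ 490.65)
V = -775 (V = -25*31 = -775)
V + r = -775 + 119*√17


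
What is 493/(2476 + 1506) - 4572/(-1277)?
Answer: 18835265/5085014 ≈ 3.7041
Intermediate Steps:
493/(2476 + 1506) - 4572/(-1277) = 493/3982 - 4572*(-1/1277) = 493*(1/3982) + 4572/1277 = 493/3982 + 4572/1277 = 18835265/5085014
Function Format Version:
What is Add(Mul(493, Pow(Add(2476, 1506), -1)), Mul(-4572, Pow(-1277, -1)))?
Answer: Rational(18835265, 5085014) ≈ 3.7041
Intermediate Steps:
Add(Mul(493, Pow(Add(2476, 1506), -1)), Mul(-4572, Pow(-1277, -1))) = Add(Mul(493, Pow(3982, -1)), Mul(-4572, Rational(-1, 1277))) = Add(Mul(493, Rational(1, 3982)), Rational(4572, 1277)) = Add(Rational(493, 3982), Rational(4572, 1277)) = Rational(18835265, 5085014)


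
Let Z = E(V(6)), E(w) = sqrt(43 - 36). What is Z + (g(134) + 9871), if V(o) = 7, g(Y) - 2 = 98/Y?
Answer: 661540/67 + sqrt(7) ≈ 9876.4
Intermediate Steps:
g(Y) = 2 + 98/Y
E(w) = sqrt(7)
Z = sqrt(7) ≈ 2.6458
Z + (g(134) + 9871) = sqrt(7) + ((2 + 98/134) + 9871) = sqrt(7) + ((2 + 98*(1/134)) + 9871) = sqrt(7) + ((2 + 49/67) + 9871) = sqrt(7) + (183/67 + 9871) = sqrt(7) + 661540/67 = 661540/67 + sqrt(7)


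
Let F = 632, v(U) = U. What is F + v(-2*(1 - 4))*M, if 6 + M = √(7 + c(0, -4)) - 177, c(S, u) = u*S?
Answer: -466 + 6*√7 ≈ -450.13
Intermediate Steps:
c(S, u) = S*u
M = -183 + √7 (M = -6 + (√(7 + 0*(-4)) - 177) = -6 + (√(7 + 0) - 177) = -6 + (√7 - 177) = -6 + (-177 + √7) = -183 + √7 ≈ -180.35)
F + v(-2*(1 - 4))*M = 632 + (-2*(1 - 4))*(-183 + √7) = 632 + (-2*(-3))*(-183 + √7) = 632 + 6*(-183 + √7) = 632 + (-1098 + 6*√7) = -466 + 6*√7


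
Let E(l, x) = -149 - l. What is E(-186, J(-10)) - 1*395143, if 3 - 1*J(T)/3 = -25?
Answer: -395106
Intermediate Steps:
J(T) = 84 (J(T) = 9 - 3*(-25) = 9 + 75 = 84)
E(-186, J(-10)) - 1*395143 = (-149 - 1*(-186)) - 1*395143 = (-149 + 186) - 395143 = 37 - 395143 = -395106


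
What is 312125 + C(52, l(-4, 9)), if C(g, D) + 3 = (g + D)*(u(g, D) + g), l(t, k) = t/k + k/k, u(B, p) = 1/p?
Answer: 14172727/45 ≈ 3.1495e+5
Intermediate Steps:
l(t, k) = 1 + t/k (l(t, k) = t/k + 1 = 1 + t/k)
C(g, D) = -3 + (D + g)*(g + 1/D) (C(g, D) = -3 + (g + D)*(1/D + g) = -3 + (D + g)*(g + 1/D))
312125 + C(52, l(-4, 9)) = 312125 + (-2 + 52**2 + ((9 - 4)/9)*52 + 52/(((9 - 4)/9))) = 312125 + (-2 + 2704 + ((1/9)*5)*52 + 52/(((1/9)*5))) = 312125 + (-2 + 2704 + (5/9)*52 + 52/(5/9)) = 312125 + (-2 + 2704 + 260/9 + 52*(9/5)) = 312125 + (-2 + 2704 + 260/9 + 468/5) = 312125 + 127102/45 = 14172727/45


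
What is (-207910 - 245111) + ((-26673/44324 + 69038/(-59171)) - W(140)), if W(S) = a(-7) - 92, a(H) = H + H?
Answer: -24242096473695/53524396 ≈ -4.5292e+5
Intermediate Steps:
a(H) = 2*H
W(S) = -106 (W(S) = 2*(-7) - 92 = -14 - 92 = -106)
(-207910 - 245111) + ((-26673/44324 + 69038/(-59171)) - W(140)) = (-207910 - 245111) + ((-26673/44324 + 69038/(-59171)) - 1*(-106)) = -453021 + ((-26673*1/44324 + 69038*(-1/59171)) + 106) = -453021 + ((-26673/44324 - 69038/59171) + 106) = -453021 + (-94659355/53524396 + 106) = -453021 + 5578926621/53524396 = -24242096473695/53524396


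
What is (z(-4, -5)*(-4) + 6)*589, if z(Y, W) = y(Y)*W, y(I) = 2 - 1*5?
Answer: -31806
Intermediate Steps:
y(I) = -3 (y(I) = 2 - 5 = -3)
z(Y, W) = -3*W
(z(-4, -5)*(-4) + 6)*589 = (-3*(-5)*(-4) + 6)*589 = (15*(-4) + 6)*589 = (-60 + 6)*589 = -54*589 = -31806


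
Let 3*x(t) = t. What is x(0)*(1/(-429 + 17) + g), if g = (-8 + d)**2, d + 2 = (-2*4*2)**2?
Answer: 0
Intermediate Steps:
x(t) = t/3
d = 254 (d = -2 + (-2*4*2)**2 = -2 + (-8*2)**2 = -2 + (-16)**2 = -2 + 256 = 254)
g = 60516 (g = (-8 + 254)**2 = 246**2 = 60516)
x(0)*(1/(-429 + 17) + g) = ((1/3)*0)*(1/(-429 + 17) + 60516) = 0*(1/(-412) + 60516) = 0*(-1/412 + 60516) = 0*(24932591/412) = 0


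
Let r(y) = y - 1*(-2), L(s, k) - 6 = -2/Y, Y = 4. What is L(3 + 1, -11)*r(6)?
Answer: 44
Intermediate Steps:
L(s, k) = 11/2 (L(s, k) = 6 - 2/4 = 6 - 2*¼ = 6 - ½ = 11/2)
r(y) = 2 + y (r(y) = y + 2 = 2 + y)
L(3 + 1, -11)*r(6) = 11*(2 + 6)/2 = (11/2)*8 = 44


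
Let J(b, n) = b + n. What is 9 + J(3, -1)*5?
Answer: 19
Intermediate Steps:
9 + J(3, -1)*5 = 9 + (3 - 1)*5 = 9 + 2*5 = 9 + 10 = 19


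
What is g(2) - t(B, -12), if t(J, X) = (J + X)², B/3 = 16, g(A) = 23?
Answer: -1273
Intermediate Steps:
B = 48 (B = 3*16 = 48)
g(2) - t(B, -12) = 23 - (48 - 12)² = 23 - 1*36² = 23 - 1*1296 = 23 - 1296 = -1273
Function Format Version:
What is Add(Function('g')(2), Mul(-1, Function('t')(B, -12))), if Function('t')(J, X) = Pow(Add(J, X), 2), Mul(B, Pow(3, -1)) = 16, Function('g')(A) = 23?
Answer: -1273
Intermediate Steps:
B = 48 (B = Mul(3, 16) = 48)
Add(Function('g')(2), Mul(-1, Function('t')(B, -12))) = Add(23, Mul(-1, Pow(Add(48, -12), 2))) = Add(23, Mul(-1, Pow(36, 2))) = Add(23, Mul(-1, 1296)) = Add(23, -1296) = -1273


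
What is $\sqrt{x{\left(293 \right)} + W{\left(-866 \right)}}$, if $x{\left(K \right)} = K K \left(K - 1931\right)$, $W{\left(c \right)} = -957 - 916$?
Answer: $i \sqrt{140622535} \approx 11858.0 i$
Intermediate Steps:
$W{\left(c \right)} = -1873$ ($W{\left(c \right)} = -957 - 916 = -1873$)
$x{\left(K \right)} = K^{2} \left(-1931 + K\right)$
$\sqrt{x{\left(293 \right)} + W{\left(-866 \right)}} = \sqrt{293^{2} \left(-1931 + 293\right) - 1873} = \sqrt{85849 \left(-1638\right) - 1873} = \sqrt{-140620662 - 1873} = \sqrt{-140622535} = i \sqrt{140622535}$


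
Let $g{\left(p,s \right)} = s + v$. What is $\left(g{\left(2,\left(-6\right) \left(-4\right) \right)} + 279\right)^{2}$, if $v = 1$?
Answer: $92416$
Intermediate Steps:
$g{\left(p,s \right)} = 1 + s$ ($g{\left(p,s \right)} = s + 1 = 1 + s$)
$\left(g{\left(2,\left(-6\right) \left(-4\right) \right)} + 279\right)^{2} = \left(\left(1 - -24\right) + 279\right)^{2} = \left(\left(1 + 24\right) + 279\right)^{2} = \left(25 + 279\right)^{2} = 304^{2} = 92416$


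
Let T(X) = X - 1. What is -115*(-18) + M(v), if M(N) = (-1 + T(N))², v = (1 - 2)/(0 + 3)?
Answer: 18679/9 ≈ 2075.4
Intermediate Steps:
T(X) = -1 + X
v = -⅓ (v = -1/3 = -1*⅓ = -⅓ ≈ -0.33333)
M(N) = (-2 + N)² (M(N) = (-1 + (-1 + N))² = (-2 + N)²)
-115*(-18) + M(v) = -115*(-18) + (-2 - ⅓)² = 2070 + (-7/3)² = 2070 + 49/9 = 18679/9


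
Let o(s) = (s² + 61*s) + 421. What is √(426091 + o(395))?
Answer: 2*√151658 ≈ 778.87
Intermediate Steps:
o(s) = 421 + s² + 61*s
√(426091 + o(395)) = √(426091 + (421 + 395² + 61*395)) = √(426091 + (421 + 156025 + 24095)) = √(426091 + 180541) = √606632 = 2*√151658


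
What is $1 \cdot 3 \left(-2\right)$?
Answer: $-6$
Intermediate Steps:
$1 \cdot 3 \left(-2\right) = 1 \left(-6\right) = -6$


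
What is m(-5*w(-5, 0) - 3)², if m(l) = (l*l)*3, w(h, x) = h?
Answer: 2108304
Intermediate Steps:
m(l) = 3*l² (m(l) = l²*3 = 3*l²)
m(-5*w(-5, 0) - 3)² = (3*(-5*(-5) - 3)²)² = (3*(25 - 3)²)² = (3*22²)² = (3*484)² = 1452² = 2108304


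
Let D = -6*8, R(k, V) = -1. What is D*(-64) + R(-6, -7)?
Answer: 3071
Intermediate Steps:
D = -48
D*(-64) + R(-6, -7) = -48*(-64) - 1 = 3072 - 1 = 3071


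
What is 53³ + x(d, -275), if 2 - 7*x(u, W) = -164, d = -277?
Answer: 1042305/7 ≈ 1.4890e+5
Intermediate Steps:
x(u, W) = 166/7 (x(u, W) = 2/7 - ⅐*(-164) = 2/7 + 164/7 = 166/7)
53³ + x(d, -275) = 53³ + 166/7 = 148877 + 166/7 = 1042305/7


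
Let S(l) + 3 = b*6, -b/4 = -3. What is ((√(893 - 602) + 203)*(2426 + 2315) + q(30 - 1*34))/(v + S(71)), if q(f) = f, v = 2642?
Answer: 962419/2711 + 4741*√291/2711 ≈ 384.84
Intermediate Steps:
b = 12 (b = -4*(-3) = 12)
S(l) = 69 (S(l) = -3 + 12*6 = -3 + 72 = 69)
((√(893 - 602) + 203)*(2426 + 2315) + q(30 - 1*34))/(v + S(71)) = ((√(893 - 602) + 203)*(2426 + 2315) + (30 - 1*34))/(2642 + 69) = ((√291 + 203)*4741 + (30 - 34))/2711 = ((203 + √291)*4741 - 4)*(1/2711) = ((962423 + 4741*√291) - 4)*(1/2711) = (962419 + 4741*√291)*(1/2711) = 962419/2711 + 4741*√291/2711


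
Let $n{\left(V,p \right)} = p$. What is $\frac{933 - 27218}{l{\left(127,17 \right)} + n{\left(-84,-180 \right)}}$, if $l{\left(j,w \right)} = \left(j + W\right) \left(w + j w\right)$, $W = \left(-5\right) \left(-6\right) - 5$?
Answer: $- \frac{26285}{330572} \approx -0.079514$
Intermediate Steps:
$W = 25$ ($W = 30 - 5 = 25$)
$l{\left(j,w \right)} = \left(25 + j\right) \left(w + j w\right)$ ($l{\left(j,w \right)} = \left(j + 25\right) \left(w + j w\right) = \left(25 + j\right) \left(w + j w\right)$)
$\frac{933 - 27218}{l{\left(127,17 \right)} + n{\left(-84,-180 \right)}} = \frac{933 - 27218}{17 \left(25 + 127^{2} + 26 \cdot 127\right) - 180} = - \frac{26285}{17 \left(25 + 16129 + 3302\right) - 180} = - \frac{26285}{17 \cdot 19456 - 180} = - \frac{26285}{330752 - 180} = - \frac{26285}{330572}$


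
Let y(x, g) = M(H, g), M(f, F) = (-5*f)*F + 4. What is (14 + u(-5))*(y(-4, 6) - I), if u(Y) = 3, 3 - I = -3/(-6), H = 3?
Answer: -3009/2 ≈ -1504.5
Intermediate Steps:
I = 5/2 (I = 3 - (-3)/(-6) = 3 - (-3)*(-1)/6 = 3 - 1*1/2 = 3 - 1/2 = 5/2 ≈ 2.5000)
M(f, F) = 4 - 5*F*f (M(f, F) = -5*F*f + 4 = 4 - 5*F*f)
y(x, g) = 4 - 15*g (y(x, g) = 4 - 5*g*3 = 4 - 15*g)
(14 + u(-5))*(y(-4, 6) - I) = (14 + 3)*((4 - 15*6) - 1*5/2) = 17*((4 - 90) - 5/2) = 17*(-86 - 5/2) = 17*(-177/2) = -3009/2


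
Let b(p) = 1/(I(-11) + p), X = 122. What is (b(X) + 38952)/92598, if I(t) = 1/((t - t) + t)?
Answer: 52234643/124173918 ≈ 0.42066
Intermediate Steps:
I(t) = 1/t (I(t) = 1/(0 + t) = 1/t)
b(p) = 1/(-1/11 + p) (b(p) = 1/(1/(-11) + p) = 1/(-1/11 + p))
(b(X) + 38952)/92598 = (11/(-1 + 11*122) + 38952)/92598 = (11/(-1 + 1342) + 38952)*(1/92598) = (11/1341 + 38952)*(1/92598) = (52234643/1341)*(1/92598) = 52234643/124173918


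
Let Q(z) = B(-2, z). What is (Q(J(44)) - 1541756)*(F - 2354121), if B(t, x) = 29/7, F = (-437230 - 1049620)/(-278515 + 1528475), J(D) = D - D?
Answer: 3175686600203635863/874972 ≈ 3.6295e+12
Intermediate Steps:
J(D) = 0
F = -148685/124996 (F = -1486850/1249960 = -1486850*1/1249960 = -148685/124996 ≈ -1.1895)
B(t, x) = 29/7 (B(t, x) = 29*(⅐) = 29/7)
Q(z) = 29/7
(Q(J(44)) - 1541756)*(F - 2354121) = (29/7 - 1541756)*(-148685/124996 - 2354121) = -10792263/7*(-294255857201/124996) = 3175686600203635863/874972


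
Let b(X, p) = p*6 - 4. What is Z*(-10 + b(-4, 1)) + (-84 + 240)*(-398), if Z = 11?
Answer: -62176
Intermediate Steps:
b(X, p) = -4 + 6*p (b(X, p) = 6*p - 4 = -4 + 6*p)
Z*(-10 + b(-4, 1)) + (-84 + 240)*(-398) = 11*(-10 + (-4 + 6*1)) + (-84 + 240)*(-398) = 11*(-10 + (-4 + 6)) + 156*(-398) = 11*(-10 + 2) - 62088 = 11*(-8) - 62088 = -88 - 62088 = -62176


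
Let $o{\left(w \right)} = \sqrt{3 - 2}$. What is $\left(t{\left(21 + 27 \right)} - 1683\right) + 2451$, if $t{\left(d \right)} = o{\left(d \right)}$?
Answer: $769$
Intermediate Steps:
$o{\left(w \right)} = 1$ ($o{\left(w \right)} = \sqrt{1} = 1$)
$t{\left(d \right)} = 1$
$\left(t{\left(21 + 27 \right)} - 1683\right) + 2451 = \left(1 - 1683\right) + 2451 = -1682 + 2451 = 769$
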